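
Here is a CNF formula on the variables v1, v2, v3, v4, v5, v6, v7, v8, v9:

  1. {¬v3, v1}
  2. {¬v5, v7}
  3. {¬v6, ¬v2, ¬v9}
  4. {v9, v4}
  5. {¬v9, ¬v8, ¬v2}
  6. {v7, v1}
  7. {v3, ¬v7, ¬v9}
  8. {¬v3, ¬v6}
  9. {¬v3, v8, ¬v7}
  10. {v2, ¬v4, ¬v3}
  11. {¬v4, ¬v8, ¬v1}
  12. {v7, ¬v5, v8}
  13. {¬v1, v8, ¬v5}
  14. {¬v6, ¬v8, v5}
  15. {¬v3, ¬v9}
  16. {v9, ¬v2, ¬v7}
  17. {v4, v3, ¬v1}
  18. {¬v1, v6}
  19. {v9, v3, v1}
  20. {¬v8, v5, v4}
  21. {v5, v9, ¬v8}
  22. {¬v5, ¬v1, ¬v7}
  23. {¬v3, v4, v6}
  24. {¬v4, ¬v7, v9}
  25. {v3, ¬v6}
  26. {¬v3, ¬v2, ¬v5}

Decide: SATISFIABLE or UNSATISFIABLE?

UNSATISFIABLE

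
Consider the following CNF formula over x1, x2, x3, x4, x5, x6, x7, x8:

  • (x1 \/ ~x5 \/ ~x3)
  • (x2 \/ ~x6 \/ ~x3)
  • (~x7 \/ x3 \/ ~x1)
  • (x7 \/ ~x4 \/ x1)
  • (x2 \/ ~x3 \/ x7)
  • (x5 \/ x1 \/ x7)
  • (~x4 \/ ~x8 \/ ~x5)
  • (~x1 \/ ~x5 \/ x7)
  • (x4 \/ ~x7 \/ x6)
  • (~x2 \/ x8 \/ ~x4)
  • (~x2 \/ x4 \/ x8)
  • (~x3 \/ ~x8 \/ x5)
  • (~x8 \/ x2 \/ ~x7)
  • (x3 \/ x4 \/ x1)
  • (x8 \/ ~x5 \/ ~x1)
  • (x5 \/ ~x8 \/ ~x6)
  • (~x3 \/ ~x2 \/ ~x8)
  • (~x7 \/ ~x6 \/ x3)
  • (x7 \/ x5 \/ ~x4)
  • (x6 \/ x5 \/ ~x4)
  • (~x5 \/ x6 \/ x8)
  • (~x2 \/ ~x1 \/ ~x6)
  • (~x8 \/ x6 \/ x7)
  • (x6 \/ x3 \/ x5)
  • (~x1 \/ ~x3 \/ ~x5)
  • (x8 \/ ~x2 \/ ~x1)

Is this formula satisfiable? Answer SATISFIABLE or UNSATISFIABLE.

SATISFIABLE

Branch on x1: take x1 = True.
For the remaining variables, x2 = False, x3 = False, x4 = False, x5 = False, x6 = True, x7 = False, x8 = False works.
So x1=True  x2=False  x3=False  x4=False  x5=False  x6=True  x7=False  x8=False is a satisfying assignment.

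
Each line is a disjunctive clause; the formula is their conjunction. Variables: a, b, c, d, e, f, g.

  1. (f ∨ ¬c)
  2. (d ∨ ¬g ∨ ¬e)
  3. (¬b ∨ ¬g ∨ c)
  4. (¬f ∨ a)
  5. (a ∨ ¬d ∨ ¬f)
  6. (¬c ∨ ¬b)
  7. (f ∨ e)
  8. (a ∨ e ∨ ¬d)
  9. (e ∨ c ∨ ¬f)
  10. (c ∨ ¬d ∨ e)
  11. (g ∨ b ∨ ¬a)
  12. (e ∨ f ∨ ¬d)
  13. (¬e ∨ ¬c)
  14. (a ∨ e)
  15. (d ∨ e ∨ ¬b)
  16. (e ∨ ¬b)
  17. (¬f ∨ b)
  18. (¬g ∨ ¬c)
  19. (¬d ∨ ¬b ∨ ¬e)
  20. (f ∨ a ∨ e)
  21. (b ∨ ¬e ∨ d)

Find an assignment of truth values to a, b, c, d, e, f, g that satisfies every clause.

a = False  b = False  c = False  d = True  e = True  f = False  g = False

Try a = False.
  then f is forced to False.
  then c is forced to False.
  then e is forced to True.
Branch on b: take b = False.
  then d is forced to True.
g is now unconstrained; take g = False.
Check each clause:
  1. (f ∨ ¬c) — ¬c is true.
  2. (d ∨ ¬g ∨ ¬e) — ¬g is true.
  3. (c ∨ ¬b ∨ ¬g) — ¬g is true.
  4. (a ∨ ¬f) — ¬f is true.
  5. (¬f ∨ ¬d ∨ a) — ¬f is true.
  6. (¬c ∨ ¬b) — ¬c is true.
  7. (e ∨ f) — e is true.
  8. (a ∨ ¬d ∨ e) — e is true.
  9. (¬f ∨ e ∨ c) — ¬f is true.
  10. (¬d ∨ e ∨ c) — e is true.
  11. (g ∨ ¬a ∨ b) — ¬a is true.
  12. (¬d ∨ e ∨ f) — e is true.
  13. (¬e ∨ ¬c) — ¬c is true.
  14. (a ∨ e) — e is true.
  15. (¬b ∨ d ∨ e) — d is true.
  16. (e ∨ ¬b) — e is true.
  17. (¬f ∨ b) — ¬f is true.
  18. (¬g ∨ ¬c) — ¬g is true.
  19. (¬e ∨ ¬b ∨ ¬d) — ¬b is true.
  20. (e ∨ f ∨ a) — e is true.
  21. (d ∨ b ∨ ¬e) — d is true.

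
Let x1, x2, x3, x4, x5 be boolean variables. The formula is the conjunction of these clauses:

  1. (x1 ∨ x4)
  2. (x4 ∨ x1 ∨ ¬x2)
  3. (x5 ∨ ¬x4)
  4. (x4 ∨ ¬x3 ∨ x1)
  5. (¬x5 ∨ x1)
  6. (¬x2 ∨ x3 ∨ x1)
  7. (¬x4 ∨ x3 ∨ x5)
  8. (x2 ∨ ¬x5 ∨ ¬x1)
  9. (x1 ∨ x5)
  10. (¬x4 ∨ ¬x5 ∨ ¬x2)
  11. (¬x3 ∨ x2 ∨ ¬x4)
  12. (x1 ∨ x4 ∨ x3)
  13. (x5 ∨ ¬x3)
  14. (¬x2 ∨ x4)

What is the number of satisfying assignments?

The models are:
  x1=1 x2=0 x3=0 x4=0 x5=0
Count: 1.

1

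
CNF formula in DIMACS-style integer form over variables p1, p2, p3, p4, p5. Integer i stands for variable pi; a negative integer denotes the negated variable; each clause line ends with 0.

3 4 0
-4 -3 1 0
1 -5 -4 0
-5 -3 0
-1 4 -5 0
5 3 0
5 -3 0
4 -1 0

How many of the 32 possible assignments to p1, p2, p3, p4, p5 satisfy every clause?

2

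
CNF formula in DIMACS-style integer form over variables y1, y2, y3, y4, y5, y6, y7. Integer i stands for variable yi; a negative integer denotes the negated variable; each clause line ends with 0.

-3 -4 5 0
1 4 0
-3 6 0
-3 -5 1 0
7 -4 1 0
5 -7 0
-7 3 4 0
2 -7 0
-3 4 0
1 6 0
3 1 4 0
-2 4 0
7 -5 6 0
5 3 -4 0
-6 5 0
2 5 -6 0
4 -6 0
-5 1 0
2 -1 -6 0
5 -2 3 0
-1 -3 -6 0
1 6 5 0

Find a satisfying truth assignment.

y1 = T, y2 = T, y3 = F, y4 = T, y5 = T, y6 = T, y7 = T

Branch on y1: take y1 = True.
Try y2 = True.
  then y4 is forced to True.
For the remaining variables, y3 = False, y5 = True, y6 = True, y7 = True works.
Every clause has at least one true literal under this assignment.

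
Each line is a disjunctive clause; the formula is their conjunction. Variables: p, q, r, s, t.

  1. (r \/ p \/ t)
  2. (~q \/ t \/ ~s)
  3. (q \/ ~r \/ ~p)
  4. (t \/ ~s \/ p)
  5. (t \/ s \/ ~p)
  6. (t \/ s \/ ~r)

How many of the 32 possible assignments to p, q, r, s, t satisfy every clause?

15

Case analysis on t and p:
  t=T, p=T: s free; 3 ways for (q,r) × 2^1 = 6.
  t=T, p=F: q, r, s free → 2^3 = 8.
  t=F, p=T: remaining (q,r,s) ∈ {(F,F,T)} — 1.
  t=F, p=F: a clause becomes empty — 0.
Total: 6 + 8 + 1 + 0 = 15.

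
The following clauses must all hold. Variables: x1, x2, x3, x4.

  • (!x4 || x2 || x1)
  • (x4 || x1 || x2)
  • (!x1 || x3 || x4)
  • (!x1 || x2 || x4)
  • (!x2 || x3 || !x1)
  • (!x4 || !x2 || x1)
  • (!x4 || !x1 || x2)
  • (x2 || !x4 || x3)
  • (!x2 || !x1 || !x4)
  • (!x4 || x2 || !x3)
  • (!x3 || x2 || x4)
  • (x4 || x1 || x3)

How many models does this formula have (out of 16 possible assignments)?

2

The models are:
  x1=0 x2=1 x3=1 x4=0
  x1=1 x2=1 x3=1 x4=0
That's 2 in total.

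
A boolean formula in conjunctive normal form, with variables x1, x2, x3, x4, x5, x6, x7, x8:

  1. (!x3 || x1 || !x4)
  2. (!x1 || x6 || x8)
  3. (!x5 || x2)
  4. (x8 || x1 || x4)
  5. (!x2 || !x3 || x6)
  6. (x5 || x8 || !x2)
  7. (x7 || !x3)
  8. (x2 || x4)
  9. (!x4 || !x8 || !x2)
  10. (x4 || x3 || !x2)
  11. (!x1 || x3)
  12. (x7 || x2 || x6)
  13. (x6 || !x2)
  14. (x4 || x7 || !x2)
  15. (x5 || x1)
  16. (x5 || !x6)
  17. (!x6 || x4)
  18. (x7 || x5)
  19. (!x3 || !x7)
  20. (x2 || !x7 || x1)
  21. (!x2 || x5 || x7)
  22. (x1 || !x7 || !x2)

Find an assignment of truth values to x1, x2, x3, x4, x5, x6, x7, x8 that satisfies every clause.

x1 = False  x2 = True  x3 = False  x4 = True  x5 = True  x6 = True  x7 = False  x8 = False

Try x1 = False.
  then x5 is forced to True.
  then x2 is forced to True.
  then x6 is forced to True.
  then x4 is forced to True.
  then x3 is forced to False.
  then x8 is forced to False.
  then x7 is forced to False.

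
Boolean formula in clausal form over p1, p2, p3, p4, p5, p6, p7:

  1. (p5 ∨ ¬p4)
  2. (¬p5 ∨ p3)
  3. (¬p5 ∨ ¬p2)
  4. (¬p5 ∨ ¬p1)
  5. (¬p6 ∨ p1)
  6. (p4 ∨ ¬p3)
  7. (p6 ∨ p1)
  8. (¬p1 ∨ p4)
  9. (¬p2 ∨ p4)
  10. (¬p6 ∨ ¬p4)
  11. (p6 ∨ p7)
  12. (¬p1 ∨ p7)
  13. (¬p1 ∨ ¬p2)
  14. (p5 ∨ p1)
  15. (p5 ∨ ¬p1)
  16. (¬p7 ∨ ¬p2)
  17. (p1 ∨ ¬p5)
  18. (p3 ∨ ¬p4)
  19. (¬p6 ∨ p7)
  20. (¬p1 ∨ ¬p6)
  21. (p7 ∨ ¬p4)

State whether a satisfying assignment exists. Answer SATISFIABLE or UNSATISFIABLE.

p1 = True:
  propagation gives p5=False; an empty clause results — contradiction.
p1 = False:
  propagation gives p6=False; an empty clause results — contradiction.
Every branch closes, so no satisfying assignment exists.

UNSATISFIABLE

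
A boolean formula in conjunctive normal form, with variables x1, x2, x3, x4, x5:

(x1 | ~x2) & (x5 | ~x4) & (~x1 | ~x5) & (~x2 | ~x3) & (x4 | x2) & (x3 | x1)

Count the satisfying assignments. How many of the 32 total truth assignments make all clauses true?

2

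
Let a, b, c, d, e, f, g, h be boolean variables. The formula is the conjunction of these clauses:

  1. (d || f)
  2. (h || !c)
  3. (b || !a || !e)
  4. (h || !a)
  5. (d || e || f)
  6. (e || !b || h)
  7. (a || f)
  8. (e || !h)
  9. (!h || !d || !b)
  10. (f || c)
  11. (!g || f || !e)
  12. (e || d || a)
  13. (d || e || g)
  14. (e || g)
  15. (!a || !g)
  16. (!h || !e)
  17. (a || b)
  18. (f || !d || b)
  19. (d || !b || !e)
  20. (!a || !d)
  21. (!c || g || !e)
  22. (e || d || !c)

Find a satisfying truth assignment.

a = F, b = T, c = F, d = T, e = T, f = T, g = F, h = F

Check each clause:
  1. (d || f) — d is true.
  2. (!c || h) — !c is true.
  3. (!e || b || !a) — b is true.
  4. (!a || h) — !a is true.
  5. (f || e || d) — d is true.
  6. (!b || h || e) — e is true.
  7. (a || f) — f is true.
  8. (e || !h) — !h is true.
  9. (!h || !d || !b) — !h is true.
  10. (f || c) — f is true.
  11. (!g || !e || f) — !g is true.
  12. (d || e || a) — d is true.
  13. (g || d || e) — d is true.
  14. (g || e) — e is true.
  15. (!a || !g) — !g is true.
  16. (!h || !e) — !h is true.
  17. (b || a) — b is true.
  18. (b || !d || f) — b is true.
  19. (d || !e || !b) — d is true.
  20. (!a || !d) — !a is true.
  21. (g || !e || !c) — !c is true.
  22. (!c || e || d) — e is true.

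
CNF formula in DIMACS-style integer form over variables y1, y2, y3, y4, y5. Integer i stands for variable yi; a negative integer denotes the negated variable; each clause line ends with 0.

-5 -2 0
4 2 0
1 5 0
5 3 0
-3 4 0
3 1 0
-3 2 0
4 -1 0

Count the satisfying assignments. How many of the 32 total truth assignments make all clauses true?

2

Satisfying assignments:
  y1=1 y2=0 y3=0 y4=1 y5=1
  y1=1 y2=1 y3=1 y4=1 y5=0
Count: 2.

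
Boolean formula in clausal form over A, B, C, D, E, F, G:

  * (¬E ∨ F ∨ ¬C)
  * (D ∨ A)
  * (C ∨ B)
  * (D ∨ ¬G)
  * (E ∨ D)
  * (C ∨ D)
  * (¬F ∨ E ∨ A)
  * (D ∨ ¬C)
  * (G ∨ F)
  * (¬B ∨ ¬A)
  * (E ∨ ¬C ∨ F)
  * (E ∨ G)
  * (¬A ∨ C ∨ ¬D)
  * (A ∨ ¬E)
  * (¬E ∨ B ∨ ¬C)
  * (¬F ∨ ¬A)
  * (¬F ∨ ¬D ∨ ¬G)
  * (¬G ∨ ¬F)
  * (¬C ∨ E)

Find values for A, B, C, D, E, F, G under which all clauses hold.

A=F, B=T, C=F, D=T, E=F, F=F, G=T

Try A = False.
  then D is forced to True.
  then E is forced to False.
  then F is forced to False.
  then G is forced to True.
  then C is forced to False.
  then B is forced to True.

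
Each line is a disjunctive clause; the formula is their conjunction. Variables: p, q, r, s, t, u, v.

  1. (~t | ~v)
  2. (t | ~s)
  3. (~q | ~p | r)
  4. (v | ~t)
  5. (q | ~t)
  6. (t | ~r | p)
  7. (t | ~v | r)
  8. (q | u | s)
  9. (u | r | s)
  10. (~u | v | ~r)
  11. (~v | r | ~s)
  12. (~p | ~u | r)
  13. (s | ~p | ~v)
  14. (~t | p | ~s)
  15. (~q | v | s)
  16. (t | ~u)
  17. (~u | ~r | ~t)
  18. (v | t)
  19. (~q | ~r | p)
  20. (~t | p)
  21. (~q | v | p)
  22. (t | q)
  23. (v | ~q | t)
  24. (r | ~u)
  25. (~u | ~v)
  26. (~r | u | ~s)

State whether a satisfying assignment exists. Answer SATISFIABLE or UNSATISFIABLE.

t = True:
  propagation gives v=False; an empty clause results — contradiction.
t = False:
  propagation gives s=False, u=False, q=True, r=True; an empty clause results — contradiction.
Every branch closes, so no satisfying assignment exists.

UNSATISFIABLE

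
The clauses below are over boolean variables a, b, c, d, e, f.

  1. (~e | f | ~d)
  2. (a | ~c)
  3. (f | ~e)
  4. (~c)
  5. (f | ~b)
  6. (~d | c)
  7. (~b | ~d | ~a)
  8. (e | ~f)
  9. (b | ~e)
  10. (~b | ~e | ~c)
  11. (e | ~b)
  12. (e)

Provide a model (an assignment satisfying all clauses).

a=F, b=T, c=F, d=F, e=T, f=T

Check each clause:
  1. (~d | f | ~e) — ~d is true.
  2. (a | ~c) — ~c is true.
  3. (~e | f) — f is true.
  4. (~c) — ~c is true.
  5. (f | ~b) — f is true.
  6. (c | ~d) — ~d is true.
  7. (~d | ~a | ~b) — ~d is true.
  8. (e | ~f) — e is true.
  9. (b | ~e) — b is true.
  10. (~c | ~e | ~b) — ~c is true.
  11. (~b | e) — e is true.
  12. (e) — e is true.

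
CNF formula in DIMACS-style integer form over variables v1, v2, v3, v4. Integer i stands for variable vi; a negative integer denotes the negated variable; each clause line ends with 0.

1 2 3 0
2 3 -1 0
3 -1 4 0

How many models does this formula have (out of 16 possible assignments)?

11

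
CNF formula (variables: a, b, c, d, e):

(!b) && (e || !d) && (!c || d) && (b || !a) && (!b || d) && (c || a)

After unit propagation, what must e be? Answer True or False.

True

Unit clause (!b) sets b = False.
(!a || b): since b = False, the clause reduces to (!a). a = False.
In (a || c), a is now false; c must hold, so c = True.
(d || !c) with c = True leaves only d, so d = True.
(e || !d) with d = True leaves only e, so e = True.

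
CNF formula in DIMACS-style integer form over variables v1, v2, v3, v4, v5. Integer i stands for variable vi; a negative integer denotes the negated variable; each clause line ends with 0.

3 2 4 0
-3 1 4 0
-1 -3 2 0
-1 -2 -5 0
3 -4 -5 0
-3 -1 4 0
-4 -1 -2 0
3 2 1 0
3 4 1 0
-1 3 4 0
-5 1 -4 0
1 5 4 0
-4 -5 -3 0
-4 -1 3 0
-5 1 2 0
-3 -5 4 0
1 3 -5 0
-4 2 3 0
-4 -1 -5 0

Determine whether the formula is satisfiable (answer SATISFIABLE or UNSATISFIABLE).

Set v1 = False and propagate.
The remaining clauses are satisfied by v2 = True, v3 = False, v4 = True, v5 = False.
So v1=False, v2=True, v3=False, v4=True, v5=False is a satisfying assignment.

SATISFIABLE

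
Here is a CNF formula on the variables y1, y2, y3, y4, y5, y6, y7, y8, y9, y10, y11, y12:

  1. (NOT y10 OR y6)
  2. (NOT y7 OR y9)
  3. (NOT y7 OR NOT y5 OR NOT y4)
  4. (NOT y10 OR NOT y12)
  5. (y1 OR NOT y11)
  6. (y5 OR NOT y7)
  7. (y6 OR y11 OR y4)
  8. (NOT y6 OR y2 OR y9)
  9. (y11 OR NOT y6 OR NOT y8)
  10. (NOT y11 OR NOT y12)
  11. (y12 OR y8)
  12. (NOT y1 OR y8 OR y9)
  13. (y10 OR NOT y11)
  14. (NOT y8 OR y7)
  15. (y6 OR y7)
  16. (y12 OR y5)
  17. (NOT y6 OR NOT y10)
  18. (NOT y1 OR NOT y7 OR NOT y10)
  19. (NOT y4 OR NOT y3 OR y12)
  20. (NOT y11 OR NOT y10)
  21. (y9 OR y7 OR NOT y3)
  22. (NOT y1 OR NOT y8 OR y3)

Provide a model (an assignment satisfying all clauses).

y1 = 0, y2 = 1, y3 = 0, y4 = 0, y5 = 1, y6 = 1, y7 = 1, y8 = 0, y9 = 1, y10 = 0, y11 = 0, y12 = 1

Check each clause:
  1. (NOT y10 OR y6) — NOT y10 is true.
  2. (y9 OR NOT y7) — y9 is true.
  3. (NOT y5 OR NOT y7 OR NOT y4) — NOT y4 is true.
  4. (NOT y12 OR NOT y10) — NOT y10 is true.
  5. (NOT y11 OR y1) — NOT y11 is true.
  6. (y5 OR NOT y7) — y5 is true.
  7. (y11 OR y6 OR y4) — y6 is true.
  8. (y2 OR y9 OR NOT y6) — y9 is true.
  9. (y11 OR NOT y8 OR NOT y6) — NOT y8 is true.
  10. (NOT y12 OR NOT y11) — NOT y11 is true.
  11. (y12 OR y8) — y12 is true.
  12. (NOT y1 OR y9 OR y8) — y9 is true.
  13. (y10 OR NOT y11) — NOT y11 is true.
  14. (NOT y8 OR y7) — NOT y8 is true.
  15. (y7 OR y6) — y6 is true.
  16. (y5 OR y12) — y12 is true.
  17. (NOT y6 OR NOT y10) — NOT y10 is true.
  18. (NOT y7 OR NOT y10 OR NOT y1) — NOT y1 is true.
  19. (NOT y4 OR y12 OR NOT y3) — y12 is true.
  20. (NOT y11 OR NOT y10) — NOT y11 is true.
  21. (y9 OR NOT y3 OR y7) — y9 is true.
  22. (NOT y8 OR NOT y1 OR y3) — NOT y8 is true.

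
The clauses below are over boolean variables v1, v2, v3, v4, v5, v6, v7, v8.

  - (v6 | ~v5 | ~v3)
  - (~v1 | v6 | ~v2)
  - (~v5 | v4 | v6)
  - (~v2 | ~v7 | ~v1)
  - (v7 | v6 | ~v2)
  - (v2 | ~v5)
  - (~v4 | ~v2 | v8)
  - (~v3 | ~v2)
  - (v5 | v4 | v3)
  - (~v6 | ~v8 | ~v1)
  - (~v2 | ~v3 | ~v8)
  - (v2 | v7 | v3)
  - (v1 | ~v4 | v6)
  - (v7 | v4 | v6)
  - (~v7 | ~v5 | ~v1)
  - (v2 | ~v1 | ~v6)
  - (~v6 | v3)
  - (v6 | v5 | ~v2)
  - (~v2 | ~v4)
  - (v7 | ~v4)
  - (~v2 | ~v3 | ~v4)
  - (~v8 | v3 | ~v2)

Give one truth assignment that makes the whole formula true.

v1=1, v2=0, v3=1, v4=1, v5=0, v6=0, v7=1, v8=1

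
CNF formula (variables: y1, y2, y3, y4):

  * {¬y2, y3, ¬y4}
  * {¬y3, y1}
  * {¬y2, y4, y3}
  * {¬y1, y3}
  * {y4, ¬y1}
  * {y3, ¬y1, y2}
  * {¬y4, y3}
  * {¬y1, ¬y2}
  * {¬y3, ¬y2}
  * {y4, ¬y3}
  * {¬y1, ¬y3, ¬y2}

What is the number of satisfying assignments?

Satisfying assignments:
  y1=F y2=F y3=F y4=F
  y1=T y2=F y3=T y4=T
Count: 2.

2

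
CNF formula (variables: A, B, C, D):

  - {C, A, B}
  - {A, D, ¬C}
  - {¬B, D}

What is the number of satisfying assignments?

9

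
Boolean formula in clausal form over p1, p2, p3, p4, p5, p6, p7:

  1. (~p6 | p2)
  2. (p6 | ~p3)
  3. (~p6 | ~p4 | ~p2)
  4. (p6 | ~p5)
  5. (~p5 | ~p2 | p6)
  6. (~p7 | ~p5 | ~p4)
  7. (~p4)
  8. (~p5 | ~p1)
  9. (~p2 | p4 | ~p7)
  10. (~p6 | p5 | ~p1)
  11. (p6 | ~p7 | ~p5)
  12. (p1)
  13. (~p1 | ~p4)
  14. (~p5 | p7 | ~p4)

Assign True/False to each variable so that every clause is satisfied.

p1 = T, p2 = T, p3 = F, p4 = F, p5 = F, p6 = F, p7 = F

Check each clause:
  1. (~p6 | p2) — p2 is true.
  2. (~p3 | p6) — ~p3 is true.
  3. (~p4 | ~p2 | ~p6) — ~p6 is true.
  4. (~p5 | p6) — ~p5 is true.
  5. (p6 | ~p5 | ~p2) — ~p5 is true.
  6. (~p5 | ~p4 | ~p7) — ~p7 is true.
  7. (~p4) — ~p4 is true.
  8. (~p5 | ~p1) — ~p5 is true.
  9. (p4 | ~p2 | ~p7) — ~p7 is true.
  10. (~p6 | p5 | ~p1) — ~p6 is true.
  11. (~p7 | ~p5 | p6) — ~p7 is true.
  12. (p1) — p1 is true.
  13. (~p4 | ~p1) — ~p4 is true.
  14. (~p5 | p7 | ~p4) — ~p5 is true.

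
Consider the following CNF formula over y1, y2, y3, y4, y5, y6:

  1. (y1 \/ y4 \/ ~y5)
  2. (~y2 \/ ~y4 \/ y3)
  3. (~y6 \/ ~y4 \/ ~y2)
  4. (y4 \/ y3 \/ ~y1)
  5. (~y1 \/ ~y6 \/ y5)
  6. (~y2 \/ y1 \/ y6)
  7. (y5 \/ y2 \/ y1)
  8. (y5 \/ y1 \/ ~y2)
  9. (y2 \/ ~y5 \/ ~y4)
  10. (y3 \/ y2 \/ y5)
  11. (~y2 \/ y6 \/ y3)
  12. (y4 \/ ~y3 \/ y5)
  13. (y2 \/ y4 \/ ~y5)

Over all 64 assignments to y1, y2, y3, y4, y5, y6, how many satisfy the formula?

The models are:
  y1=1 y2=0 y3=1 y4=1 y5=0 y6=0
  y1=1 y2=1 y3=1 y4=0 y5=1 y6=0
  y1=1 y2=1 y3=1 y4=0 y5=1 y6=1
  y1=1 y2=1 y3=1 y4=1 y5=0 y6=0
  y1=1 y2=1 y3=1 y4=1 y5=1 y6=0
Count: 5.

5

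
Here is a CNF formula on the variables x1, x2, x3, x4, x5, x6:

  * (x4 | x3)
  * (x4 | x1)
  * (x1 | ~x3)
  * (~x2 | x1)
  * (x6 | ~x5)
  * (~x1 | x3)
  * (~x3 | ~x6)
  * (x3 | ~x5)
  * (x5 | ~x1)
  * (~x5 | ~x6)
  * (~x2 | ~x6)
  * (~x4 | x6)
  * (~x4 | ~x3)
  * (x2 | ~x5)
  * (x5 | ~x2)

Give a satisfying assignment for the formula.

x1=F, x2=F, x3=F, x4=T, x5=F, x6=T

Try x1 = False.
  then x4 is forced to True.
  then x3 is forced to False.
  then x2 is forced to False.
  then x5 is forced to False.
  then x6 is forced to True.
Every clause has at least one true literal under this assignment.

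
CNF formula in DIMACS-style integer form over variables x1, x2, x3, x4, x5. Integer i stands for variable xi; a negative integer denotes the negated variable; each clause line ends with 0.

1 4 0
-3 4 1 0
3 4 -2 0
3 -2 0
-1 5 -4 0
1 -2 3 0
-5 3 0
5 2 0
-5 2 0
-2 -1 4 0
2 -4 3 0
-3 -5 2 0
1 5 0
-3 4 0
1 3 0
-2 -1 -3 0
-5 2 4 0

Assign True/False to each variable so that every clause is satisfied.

x1 = 0, x2 = 1, x3 = 1, x4 = 1, x5 = 1

Branch on x1: take x1 = False.
  then x4 is forced to True.
  then x5 is forced to True.
  then x3 is forced to True.
  then x2 is forced to True.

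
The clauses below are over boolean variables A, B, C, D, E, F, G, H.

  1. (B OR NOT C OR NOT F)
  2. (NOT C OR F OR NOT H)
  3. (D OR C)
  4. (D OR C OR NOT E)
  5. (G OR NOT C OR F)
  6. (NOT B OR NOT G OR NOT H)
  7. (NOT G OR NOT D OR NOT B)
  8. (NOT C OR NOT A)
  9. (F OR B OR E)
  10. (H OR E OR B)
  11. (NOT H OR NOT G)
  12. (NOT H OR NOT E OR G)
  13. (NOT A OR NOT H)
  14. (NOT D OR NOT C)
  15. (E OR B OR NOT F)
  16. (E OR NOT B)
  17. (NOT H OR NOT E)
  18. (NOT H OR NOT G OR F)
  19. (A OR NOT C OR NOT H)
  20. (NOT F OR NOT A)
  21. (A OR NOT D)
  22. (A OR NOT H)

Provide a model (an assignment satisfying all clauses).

A=T, B=F, C=F, D=T, E=T, F=F, G=F, H=F

Try A = True.
  then C is forced to False.
  then D is forced to True.
  then H is forced to False.
  then F is forced to False.
For the remaining variables, B = False, E = True, G = False works.
Every clause has at least one true literal under this assignment.
Check each clause:
  1. (NOT C OR NOT F OR B) — NOT F is true.
  2. (NOT C OR F OR NOT H) — NOT H is true.
  3. (C OR D) — D is true.
  4. (C OR D OR NOT E) — D is true.
  5. (F OR G OR NOT C) — NOT C is true.
  6. (NOT G OR NOT B OR NOT H) — NOT H is true.
  7. (NOT B OR NOT G OR NOT D) — NOT G is true.
  8. (NOT C OR NOT A) — NOT C is true.
  9. (B OR E OR F) — E is true.
  10. (H OR B OR E) — E is true.
  11. (NOT G OR NOT H) — NOT H is true.
  12. (G OR NOT H OR NOT E) — NOT H is true.
  13. (NOT H OR NOT A) — NOT H is true.
  14. (NOT D OR NOT C) — NOT C is true.
  15. (NOT F OR E OR B) — NOT F is true.
  16. (E OR NOT B) — E is true.
  17. (NOT H OR NOT E) — NOT H is true.
  18. (NOT G OR F OR NOT H) — NOT H is true.
  19. (A OR NOT H OR NOT C) — NOT H is true.
  20. (NOT F OR NOT A) — NOT F is true.
  21. (A OR NOT D) — A is true.
  22. (A OR NOT H) — NOT H is true.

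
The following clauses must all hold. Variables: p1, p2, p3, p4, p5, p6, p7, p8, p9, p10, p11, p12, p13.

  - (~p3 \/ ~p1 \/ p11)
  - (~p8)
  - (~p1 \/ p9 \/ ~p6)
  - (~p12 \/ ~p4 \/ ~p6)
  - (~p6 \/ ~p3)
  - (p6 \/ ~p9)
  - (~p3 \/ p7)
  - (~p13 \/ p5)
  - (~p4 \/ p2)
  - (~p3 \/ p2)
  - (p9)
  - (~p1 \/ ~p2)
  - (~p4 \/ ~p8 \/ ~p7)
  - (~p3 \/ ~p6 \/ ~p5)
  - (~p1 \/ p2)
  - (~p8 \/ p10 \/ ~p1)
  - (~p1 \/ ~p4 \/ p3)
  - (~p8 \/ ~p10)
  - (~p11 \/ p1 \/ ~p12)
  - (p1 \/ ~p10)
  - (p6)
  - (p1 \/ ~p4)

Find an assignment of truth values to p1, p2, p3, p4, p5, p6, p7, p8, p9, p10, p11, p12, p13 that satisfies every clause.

p1=False, p2=True, p3=False, p4=False, p5=False, p6=True, p7=True, p8=False, p9=True, p10=False, p11=False, p12=False, p13=False

(~p8) is a unit clause, so p8 = False.
(p9) is a unit clause, so p9 = True.
(p6) is a unit clause, so p6 = True.
(~p3) is a unit clause, so p3 = False.
Pure literal: p4 appears only negated; assign p4 = False.
p10 occurs only negated in the remaining clauses — set p10 = False.
Try p1 = False.
Try p5 = False.
  then p13 is forced to False.
For the remaining variables, p2 = True, p7 = True, p11 = False, p12 = False works.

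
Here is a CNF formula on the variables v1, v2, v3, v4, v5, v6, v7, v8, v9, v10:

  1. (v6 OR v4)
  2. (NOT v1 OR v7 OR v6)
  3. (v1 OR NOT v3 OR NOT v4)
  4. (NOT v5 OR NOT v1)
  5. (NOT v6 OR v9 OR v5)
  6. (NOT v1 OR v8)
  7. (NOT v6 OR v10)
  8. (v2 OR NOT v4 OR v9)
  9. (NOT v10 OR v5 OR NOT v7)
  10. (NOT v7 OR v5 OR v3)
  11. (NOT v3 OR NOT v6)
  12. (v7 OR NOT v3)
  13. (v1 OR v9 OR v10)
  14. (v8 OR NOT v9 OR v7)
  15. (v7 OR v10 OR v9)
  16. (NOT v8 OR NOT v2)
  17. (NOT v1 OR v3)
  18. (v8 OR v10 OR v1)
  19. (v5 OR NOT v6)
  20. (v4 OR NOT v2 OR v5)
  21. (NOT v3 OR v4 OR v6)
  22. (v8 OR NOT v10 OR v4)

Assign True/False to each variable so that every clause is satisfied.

Branch on v1: take v1 = False.
Try v2 = False.
Try v3 = False.
For the remaining variables, v4 = True, v5 = False, v6 = False, v7 = False, v8 = True, v9 = True, v10 = True works.

v1 = F, v2 = F, v3 = F, v4 = T, v5 = F, v6 = F, v7 = F, v8 = T, v9 = T, v10 = T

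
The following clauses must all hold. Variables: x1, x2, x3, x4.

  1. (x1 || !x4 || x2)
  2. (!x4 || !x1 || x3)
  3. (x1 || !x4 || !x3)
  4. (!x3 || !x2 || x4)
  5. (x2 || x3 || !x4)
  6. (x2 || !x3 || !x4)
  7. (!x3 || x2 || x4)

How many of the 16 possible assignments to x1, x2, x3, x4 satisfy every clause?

6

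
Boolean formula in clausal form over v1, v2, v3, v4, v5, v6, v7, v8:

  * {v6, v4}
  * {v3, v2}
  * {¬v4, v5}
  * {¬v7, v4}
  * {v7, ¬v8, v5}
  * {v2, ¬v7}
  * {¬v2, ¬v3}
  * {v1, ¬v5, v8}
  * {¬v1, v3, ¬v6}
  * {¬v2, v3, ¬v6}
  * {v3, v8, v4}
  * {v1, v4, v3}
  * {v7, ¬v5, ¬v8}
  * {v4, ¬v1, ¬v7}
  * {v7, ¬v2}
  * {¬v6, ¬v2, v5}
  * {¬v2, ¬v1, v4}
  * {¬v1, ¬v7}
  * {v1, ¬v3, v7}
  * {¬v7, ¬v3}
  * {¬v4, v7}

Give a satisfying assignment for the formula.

Set v1 = False and propagate.
For the remaining variables, v2 = True, v3 = False, v4 = True, v5 = True, v6 = False, v7 = True, v8 = True works.
Every clause has at least one true literal under this assignment.

v1=0, v2=1, v3=0, v4=1, v5=1, v6=0, v7=1, v8=1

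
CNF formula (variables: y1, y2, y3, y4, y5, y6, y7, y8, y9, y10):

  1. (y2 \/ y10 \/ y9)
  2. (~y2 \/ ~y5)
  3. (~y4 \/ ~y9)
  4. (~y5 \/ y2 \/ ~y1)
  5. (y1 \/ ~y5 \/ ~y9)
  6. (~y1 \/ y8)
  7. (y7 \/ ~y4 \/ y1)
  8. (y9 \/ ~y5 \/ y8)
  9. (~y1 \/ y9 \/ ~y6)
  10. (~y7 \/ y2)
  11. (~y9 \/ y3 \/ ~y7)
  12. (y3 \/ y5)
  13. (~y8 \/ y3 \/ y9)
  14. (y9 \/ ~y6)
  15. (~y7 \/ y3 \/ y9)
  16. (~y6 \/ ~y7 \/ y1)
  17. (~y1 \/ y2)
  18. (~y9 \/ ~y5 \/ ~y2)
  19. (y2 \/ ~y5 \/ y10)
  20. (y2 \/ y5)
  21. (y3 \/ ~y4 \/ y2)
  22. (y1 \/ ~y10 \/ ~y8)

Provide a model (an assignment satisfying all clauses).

Pure literal: y3 appears only positively; assign y3 = True.
Pure literal: y6 appears only negated; assign y6 = False.
Try y1 = False.
For the remaining variables, y2 = True, y4 = True, y5 = False, y7 = True, y8 = True, y9 = False, y10 = False works.
Check each clause:
  1. (y2 \/ y10 \/ y9) — y2 is true.
  2. (~y5 \/ ~y2) — ~y5 is true.
  3. (~y9 \/ ~y4) — ~y9 is true.
  4. (~y1 \/ ~y5 \/ y2) — y2 is true.
  5. (~y5 \/ y1 \/ ~y9) — ~y5 is true.
  6. (~y1 \/ y8) — y8 is true.
  7. (y1 \/ ~y4 \/ y7) — y7 is true.
  8. (y8 \/ y9 \/ ~y5) — y8 is true.
  9. (~y1 \/ ~y6 \/ y9) — ~y6 is true.
  10. (y2 \/ ~y7) — y2 is true.
  11. (~y7 \/ y3 \/ ~y9) — y3 is true.
  12. (y5 \/ y3) — y3 is true.
  13. (y3 \/ ~y8 \/ y9) — y3 is true.
  14. (y9 \/ ~y6) — ~y6 is true.
  15. (y3 \/ ~y7 \/ y9) — y3 is true.
  16. (~y7 \/ ~y6 \/ y1) — ~y6 is true.
  17. (y2 \/ ~y1) — y2 is true.
  18. (~y2 \/ ~y9 \/ ~y5) — ~y5 is true.
  19. (y10 \/ y2 \/ ~y5) — y2 is true.
  20. (y5 \/ y2) — y2 is true.
  21. (y3 \/ ~y4 \/ y2) — y2 is true.
  22. (~y10 \/ ~y8 \/ y1) — ~y10 is true.

y1 = False  y2 = True  y3 = True  y4 = True  y5 = False  y6 = False  y7 = True  y8 = True  y9 = False  y10 = False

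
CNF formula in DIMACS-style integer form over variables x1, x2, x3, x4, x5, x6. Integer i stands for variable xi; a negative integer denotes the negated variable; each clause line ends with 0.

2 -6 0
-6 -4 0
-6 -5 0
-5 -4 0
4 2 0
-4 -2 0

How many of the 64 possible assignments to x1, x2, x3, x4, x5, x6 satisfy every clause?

16

Split on x4, then x2.
  x4=T, x2=T: a clause becomes empty — 0.
  x4=T, x2=F: remaining (x1,x3,x5,x6) ∈ {(F,F,F,F); (F,T,F,F); (T,F,F,F); (T,T,F,F)} — 4.
  x4=F, x2=T: x1, x3 free; 3 ways for (x5,x6) × 2^2 = 12.
  x4=F, x2=F: a clause becomes empty — 0.
Total: 0 + 4 + 12 + 0 = 16.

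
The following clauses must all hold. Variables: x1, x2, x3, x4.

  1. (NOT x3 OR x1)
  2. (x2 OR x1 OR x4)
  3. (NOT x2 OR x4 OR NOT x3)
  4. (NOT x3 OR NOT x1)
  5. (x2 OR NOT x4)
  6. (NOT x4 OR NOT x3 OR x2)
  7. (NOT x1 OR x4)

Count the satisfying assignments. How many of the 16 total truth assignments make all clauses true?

3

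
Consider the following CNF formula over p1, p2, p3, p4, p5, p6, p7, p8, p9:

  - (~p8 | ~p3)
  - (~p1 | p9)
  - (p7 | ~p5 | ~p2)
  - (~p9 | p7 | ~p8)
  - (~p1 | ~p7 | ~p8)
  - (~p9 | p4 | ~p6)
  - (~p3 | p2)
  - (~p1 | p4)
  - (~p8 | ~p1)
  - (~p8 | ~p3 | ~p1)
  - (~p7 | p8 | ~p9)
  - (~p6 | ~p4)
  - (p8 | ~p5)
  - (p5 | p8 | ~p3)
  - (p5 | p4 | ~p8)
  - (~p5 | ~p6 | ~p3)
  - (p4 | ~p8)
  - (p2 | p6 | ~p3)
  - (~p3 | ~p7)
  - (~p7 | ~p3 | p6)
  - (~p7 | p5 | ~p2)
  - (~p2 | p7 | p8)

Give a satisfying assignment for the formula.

p1=False, p2=False, p3=False, p4=True, p5=True, p6=False, p7=True, p8=True, p9=False

p1 occurs only negated in the remaining clauses — set p1 = False.
p3 occurs only negated in the remaining clauses — set p3 = False.
Try p2 = False.
For the remaining variables, p4 = True, p5 = True, p6 = False, p7 = True, p8 = True, p9 = False works.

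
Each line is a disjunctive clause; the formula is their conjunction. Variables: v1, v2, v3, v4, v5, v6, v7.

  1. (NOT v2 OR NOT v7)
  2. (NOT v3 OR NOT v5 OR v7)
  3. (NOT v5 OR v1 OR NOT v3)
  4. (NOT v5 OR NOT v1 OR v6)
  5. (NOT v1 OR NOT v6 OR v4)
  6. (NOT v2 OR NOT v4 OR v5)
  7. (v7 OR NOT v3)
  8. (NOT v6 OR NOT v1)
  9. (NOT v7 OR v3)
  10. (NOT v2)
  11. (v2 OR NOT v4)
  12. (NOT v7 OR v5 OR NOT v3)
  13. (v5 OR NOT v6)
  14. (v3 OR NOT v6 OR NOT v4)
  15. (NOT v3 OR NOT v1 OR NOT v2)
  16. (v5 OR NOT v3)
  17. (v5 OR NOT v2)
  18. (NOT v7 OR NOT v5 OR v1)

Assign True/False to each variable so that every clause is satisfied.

(NOT v2) is a unit clause, so v2 = False.
(NOT v4) is a unit clause, so v4 = False.
Set v1 = True and propagate.
  then v6 is forced to False.
  then v5 is forced to False.
  then v3 is forced to False.
  then v7 is forced to False.

v1=1, v2=0, v3=0, v4=0, v5=0, v6=0, v7=0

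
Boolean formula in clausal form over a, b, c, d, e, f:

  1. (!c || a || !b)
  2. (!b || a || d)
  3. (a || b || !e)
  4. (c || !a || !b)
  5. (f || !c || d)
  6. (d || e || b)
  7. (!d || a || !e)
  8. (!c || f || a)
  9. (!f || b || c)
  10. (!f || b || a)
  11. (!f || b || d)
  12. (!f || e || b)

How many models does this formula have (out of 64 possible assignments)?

15

Split on b, then a.
  b=1, a=1: e free; 3 ways for (c,d,f) × 2^1 = 6.
  b=1, a=0: remaining (c,d,e,f) ∈ {(0,1,0,0); (0,1,0,1)} — 2.
  b=0, a=1: 6 of the 16 assignments to (c,d,e,f) work.
  b=0, a=0: remaining (c,d,e,f) ∈ {(0,1,0,0)} — 1.
Total: 6 + 2 + 6 + 1 = 15.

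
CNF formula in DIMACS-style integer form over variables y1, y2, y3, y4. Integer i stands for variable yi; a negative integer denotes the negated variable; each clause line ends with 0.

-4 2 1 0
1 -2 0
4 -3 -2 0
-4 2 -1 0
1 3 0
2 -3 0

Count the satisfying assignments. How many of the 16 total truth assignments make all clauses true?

4

The models are:
  y1=1 y2=0 y3=0 y4=0
  y1=1 y2=1 y3=0 y4=0
  y1=1 y2=1 y3=0 y4=1
  y1=1 y2=1 y3=1 y4=1
That's 4 in total.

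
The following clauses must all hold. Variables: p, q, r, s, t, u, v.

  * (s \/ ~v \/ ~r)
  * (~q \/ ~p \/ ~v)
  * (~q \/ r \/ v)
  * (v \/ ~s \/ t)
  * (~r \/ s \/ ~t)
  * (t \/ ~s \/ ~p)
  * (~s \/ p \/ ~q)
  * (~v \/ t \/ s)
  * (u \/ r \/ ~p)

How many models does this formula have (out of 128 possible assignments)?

Split on s, then v.
  s=T, v=T: 11 of the 32 assignments to (p,q,r,t,u) work.
  s=T, v=F: 9 of the 32 assignments to (p,q,r,t,u) work.
  s=F, v=T: 5 of the 32 assignments to (p,q,r,t,u) work.
  s=F, v=F: 14 of the 32 assignments to (p,q,r,t,u) work.
Total: 11 + 9 + 5 + 14 = 39.

39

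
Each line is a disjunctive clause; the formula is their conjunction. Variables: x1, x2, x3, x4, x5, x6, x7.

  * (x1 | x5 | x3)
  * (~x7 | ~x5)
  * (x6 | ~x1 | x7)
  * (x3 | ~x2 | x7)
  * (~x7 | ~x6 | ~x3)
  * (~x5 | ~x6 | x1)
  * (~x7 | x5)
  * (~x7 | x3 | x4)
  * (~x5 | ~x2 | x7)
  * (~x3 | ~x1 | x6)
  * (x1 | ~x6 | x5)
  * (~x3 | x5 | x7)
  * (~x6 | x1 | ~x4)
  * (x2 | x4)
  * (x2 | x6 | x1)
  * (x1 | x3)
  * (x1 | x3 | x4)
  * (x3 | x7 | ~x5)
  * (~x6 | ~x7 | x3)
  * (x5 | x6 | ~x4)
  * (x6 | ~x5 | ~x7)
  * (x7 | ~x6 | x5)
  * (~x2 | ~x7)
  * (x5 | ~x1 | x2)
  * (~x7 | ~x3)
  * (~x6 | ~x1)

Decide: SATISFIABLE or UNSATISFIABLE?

x7 = True:
  propagation gives x5=False; an empty clause results — contradiction.
x7 = False:
  x1 = True:
    propagation gives x6=True; an empty clause results — contradiction.
  x1 = False:
    propagation gives x3=True, x5=True, x6=False, x2=False; an empty clause results — contradiction.
Every branch closes, so no satisfying assignment exists.

UNSATISFIABLE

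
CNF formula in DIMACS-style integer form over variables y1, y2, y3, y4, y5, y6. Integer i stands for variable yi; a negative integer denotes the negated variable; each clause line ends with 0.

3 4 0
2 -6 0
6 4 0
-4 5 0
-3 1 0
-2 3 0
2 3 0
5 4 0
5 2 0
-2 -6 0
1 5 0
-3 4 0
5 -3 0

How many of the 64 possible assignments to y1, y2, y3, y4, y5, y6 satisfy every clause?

2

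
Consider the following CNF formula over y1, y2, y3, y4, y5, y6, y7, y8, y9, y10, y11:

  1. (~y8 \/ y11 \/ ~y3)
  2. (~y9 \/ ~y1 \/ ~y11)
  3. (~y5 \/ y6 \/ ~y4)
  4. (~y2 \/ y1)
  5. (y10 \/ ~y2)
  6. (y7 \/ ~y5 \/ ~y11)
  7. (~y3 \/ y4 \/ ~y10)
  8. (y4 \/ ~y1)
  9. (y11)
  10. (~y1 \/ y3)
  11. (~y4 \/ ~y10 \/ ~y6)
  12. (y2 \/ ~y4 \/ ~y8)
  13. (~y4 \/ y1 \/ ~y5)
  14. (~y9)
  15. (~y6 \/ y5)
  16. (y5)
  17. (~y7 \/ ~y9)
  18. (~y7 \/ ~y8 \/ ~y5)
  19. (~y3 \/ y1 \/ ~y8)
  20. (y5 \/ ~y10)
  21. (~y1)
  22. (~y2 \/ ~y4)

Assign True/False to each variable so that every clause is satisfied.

y1=0, y2=0, y3=1, y4=0, y5=1, y6=1, y7=1, y8=0, y9=0, y10=0, y11=1

Unit propagation: (y11) forces y11 = True.
Unit propagation: (~y9) forces y9 = False.
Unit propagation: (y5) forces y5 = True.
The clause (y7) is unit: y7 must be True.
Unit propagation: (~y8) forces y8 = False.
Unit propagation: (~y1) forces y1 = False.
(~y2) is a unit clause, so y2 = False.
The clause (~y4) is unit: y4 must be False.
Pure literal: y10 appears only negated; assign y10 = False.
y3, y6 are now unconstrained; take y3 = True, y6 = True.
Check each clause:
  1. (y11 \/ ~y3 \/ ~y8) — ~y8 is true.
  2. (~y11 \/ ~y1 \/ ~y9) — ~y1 is true.
  3. (~y4 \/ y6 \/ ~y5) — ~y4 is true.
  4. (~y2 \/ y1) — ~y2 is true.
  5. (y10 \/ ~y2) — ~y2 is true.
  6. (~y11 \/ ~y5 \/ y7) — y7 is true.
  7. (~y3 \/ ~y10 \/ y4) — ~y10 is true.
  8. (~y1 \/ y4) — ~y1 is true.
  9. (y11) — y11 is true.
  10. (~y1 \/ y3) — y3 is true.
  11. (~y4 \/ ~y6 \/ ~y10) — ~y4 is true.
  12. (~y8 \/ y2 \/ ~y4) — ~y8 is true.
  13. (~y4 \/ ~y5 \/ y1) — ~y4 is true.
  14. (~y9) — ~y9 is true.
  15. (~y6 \/ y5) — y5 is true.
  16. (y5) — y5 is true.
  17. (~y7 \/ ~y9) — ~y9 is true.
  18. (~y7 \/ ~y8 \/ ~y5) — ~y8 is true.
  19. (y1 \/ ~y3 \/ ~y8) — ~y8 is true.
  20. (y5 \/ ~y10) — y5 is true.
  21. (~y1) — ~y1 is true.
  22. (~y4 \/ ~y2) — ~y4 is true.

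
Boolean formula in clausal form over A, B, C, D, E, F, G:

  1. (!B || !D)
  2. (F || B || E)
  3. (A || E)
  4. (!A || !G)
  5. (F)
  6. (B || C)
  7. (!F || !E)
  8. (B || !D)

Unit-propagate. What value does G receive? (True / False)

(F) stands alone — F = True.
From (!E || !F) and F = True: E = False.
From (E || A) and E = False: A = True.
(!G || !A): since A = True, the clause reduces to (!G). G = False.

False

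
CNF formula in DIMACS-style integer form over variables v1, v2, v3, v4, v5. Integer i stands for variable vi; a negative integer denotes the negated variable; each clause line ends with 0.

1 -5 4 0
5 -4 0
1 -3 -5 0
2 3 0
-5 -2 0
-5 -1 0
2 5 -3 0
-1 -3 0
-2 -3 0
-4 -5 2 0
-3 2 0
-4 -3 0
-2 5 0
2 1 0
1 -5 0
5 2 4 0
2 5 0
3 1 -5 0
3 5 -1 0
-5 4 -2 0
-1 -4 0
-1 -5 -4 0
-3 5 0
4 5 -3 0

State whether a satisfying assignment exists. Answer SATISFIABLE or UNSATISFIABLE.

v5 = True:
  propagation gives v2=False, v3=True; an empty clause results — contradiction.
v5 = False:
  propagation gives v4=False, v2=False; an empty clause results — contradiction.
Every branch closes, so no satisfying assignment exists.

UNSATISFIABLE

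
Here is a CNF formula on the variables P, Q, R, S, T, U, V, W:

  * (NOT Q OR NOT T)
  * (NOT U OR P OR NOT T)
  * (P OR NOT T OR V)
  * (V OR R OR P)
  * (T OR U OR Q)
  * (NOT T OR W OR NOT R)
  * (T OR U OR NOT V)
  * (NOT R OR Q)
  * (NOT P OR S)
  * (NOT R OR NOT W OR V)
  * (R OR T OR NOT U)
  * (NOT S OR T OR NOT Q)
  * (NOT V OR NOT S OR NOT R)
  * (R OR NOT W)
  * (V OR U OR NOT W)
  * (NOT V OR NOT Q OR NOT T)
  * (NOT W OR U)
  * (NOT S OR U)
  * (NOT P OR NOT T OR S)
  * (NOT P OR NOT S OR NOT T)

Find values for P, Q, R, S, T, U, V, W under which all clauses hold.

P=False, Q=True, R=True, S=False, T=False, U=False, V=False, W=False

Try P = False.
Try Q = True.
  then T is forced to False.
  then S is forced to False.
For the remaining variables, R = True, U = False, V = False, W = False works.
Every clause has at least one true literal under this assignment.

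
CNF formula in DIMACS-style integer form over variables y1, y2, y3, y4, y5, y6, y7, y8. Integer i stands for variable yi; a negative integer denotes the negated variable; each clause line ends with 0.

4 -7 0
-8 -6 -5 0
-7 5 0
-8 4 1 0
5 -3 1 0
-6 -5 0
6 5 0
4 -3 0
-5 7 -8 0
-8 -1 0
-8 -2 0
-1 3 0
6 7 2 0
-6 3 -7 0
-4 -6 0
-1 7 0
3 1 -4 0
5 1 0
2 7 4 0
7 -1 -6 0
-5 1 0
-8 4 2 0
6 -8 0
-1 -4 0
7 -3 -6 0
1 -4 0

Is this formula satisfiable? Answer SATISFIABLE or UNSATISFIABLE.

UNSATISFIABLE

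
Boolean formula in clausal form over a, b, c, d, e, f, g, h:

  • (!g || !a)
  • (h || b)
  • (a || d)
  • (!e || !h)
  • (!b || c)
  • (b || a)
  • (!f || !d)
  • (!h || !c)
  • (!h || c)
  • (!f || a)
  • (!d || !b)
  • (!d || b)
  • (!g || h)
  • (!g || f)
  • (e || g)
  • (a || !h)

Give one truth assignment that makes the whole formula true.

Try a = True.
  then g is forced to False.
  then e is forced to True.
  then h is forced to False.
  then b is forced to True.
  then c is forced to True.
  then d is forced to False.
f is now unconstrained; take f = True.
Check each clause:
  1. (!a || !g) — !g is true.
  2. (b || h) — b is true.
  3. (a || d) — a is true.
  4. (!e || !h) — !h is true.
  5. (!b || c) — c is true.
  6. (b || a) — a is true.
  7. (!f || !d) — !d is true.
  8. (!h || !c) — !h is true.
  9. (c || !h) — !h is true.
  10. (a || !f) — a is true.
  11. (!b || !d) — !d is true.
  12. (b || !d) — b is true.
  13. (!g || h) — !g is true.
  14. (!g || f) — !g is true.
  15. (e || g) — e is true.
  16. (a || !h) — !h is true.

a=T, b=T, c=T, d=F, e=T, f=T, g=F, h=F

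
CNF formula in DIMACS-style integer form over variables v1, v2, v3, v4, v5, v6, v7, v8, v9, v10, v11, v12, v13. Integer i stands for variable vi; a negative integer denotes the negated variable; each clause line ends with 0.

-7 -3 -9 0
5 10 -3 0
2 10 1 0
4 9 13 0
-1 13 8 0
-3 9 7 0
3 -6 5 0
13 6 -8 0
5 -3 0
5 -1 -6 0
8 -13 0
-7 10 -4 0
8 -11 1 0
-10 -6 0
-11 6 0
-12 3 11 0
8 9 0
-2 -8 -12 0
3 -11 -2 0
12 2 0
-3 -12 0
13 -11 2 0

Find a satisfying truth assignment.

v1=F  v2=T  v3=T  v4=F  v5=T  v6=T  v7=T  v8=T  v9=F  v10=F  v11=F  v12=F  v13=T

v5 occurs only positively in the remaining clauses — set v5 = True.
Branch on v1: take v1 = False.
Set v2 = True and propagate.
Branch on v3: take v3 = True.
  then v12 is forced to False.
The remaining clauses are satisfied by v4 = False, v6 = True, v7 = True, v8 = True, v9 = False, v10 = False, v11 = False, v13 = True.
Every clause has at least one true literal under this assignment.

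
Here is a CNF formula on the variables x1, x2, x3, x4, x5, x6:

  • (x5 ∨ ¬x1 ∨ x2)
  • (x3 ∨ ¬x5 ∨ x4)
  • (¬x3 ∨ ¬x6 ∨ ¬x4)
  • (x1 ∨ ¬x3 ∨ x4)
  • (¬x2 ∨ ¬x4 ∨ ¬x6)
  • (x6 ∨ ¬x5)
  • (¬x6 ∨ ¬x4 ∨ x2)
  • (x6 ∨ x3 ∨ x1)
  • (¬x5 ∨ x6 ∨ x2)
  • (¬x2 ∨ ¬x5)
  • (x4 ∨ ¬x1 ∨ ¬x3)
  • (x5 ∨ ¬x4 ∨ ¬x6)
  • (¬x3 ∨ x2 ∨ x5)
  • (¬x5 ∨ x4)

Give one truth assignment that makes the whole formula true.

x1=T, x2=T, x3=F, x4=F, x5=F, x6=F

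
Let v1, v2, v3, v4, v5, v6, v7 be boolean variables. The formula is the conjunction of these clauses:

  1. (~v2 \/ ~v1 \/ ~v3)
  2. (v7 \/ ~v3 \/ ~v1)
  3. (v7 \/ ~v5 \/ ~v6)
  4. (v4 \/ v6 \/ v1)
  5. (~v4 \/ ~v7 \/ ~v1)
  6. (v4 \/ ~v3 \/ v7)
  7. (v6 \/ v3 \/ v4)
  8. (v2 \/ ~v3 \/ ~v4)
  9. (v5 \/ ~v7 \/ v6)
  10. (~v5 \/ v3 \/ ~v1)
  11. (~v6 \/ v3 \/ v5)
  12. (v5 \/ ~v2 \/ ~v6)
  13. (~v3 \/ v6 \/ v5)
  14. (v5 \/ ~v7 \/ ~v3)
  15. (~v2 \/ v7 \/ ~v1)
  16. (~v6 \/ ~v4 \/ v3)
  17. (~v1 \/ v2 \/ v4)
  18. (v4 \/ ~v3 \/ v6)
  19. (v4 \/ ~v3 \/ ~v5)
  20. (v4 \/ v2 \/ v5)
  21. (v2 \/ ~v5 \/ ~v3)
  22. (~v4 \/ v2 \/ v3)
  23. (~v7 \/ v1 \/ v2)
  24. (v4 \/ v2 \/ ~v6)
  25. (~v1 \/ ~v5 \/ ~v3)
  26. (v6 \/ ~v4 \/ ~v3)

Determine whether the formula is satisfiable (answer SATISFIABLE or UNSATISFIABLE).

Set v1 = False and propagate.
The remaining clauses are satisfied by v2 = True, v3 = False, v4 = True, v5 = True, v6 = False, v7 = True.
So v1 = False  v2 = True  v3 = False  v4 = True  v5 = True  v6 = False  v7 = True is a satisfying assignment.

SATISFIABLE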